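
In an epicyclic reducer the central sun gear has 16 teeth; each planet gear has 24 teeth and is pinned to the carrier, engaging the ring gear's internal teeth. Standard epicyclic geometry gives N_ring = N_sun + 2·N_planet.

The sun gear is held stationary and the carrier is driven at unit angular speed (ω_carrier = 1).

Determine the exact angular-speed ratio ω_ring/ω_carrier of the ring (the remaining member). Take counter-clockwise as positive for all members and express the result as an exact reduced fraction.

N_ring = 16 + 2·24 = 64
16(ω_s−ω_c) = −64(ω_r−ω_c),  ω_s=0, ω_c=1
ω_r = 1 − (16/64)(0−1) = 5/4
ω_r/ω_c = 5/4

5/4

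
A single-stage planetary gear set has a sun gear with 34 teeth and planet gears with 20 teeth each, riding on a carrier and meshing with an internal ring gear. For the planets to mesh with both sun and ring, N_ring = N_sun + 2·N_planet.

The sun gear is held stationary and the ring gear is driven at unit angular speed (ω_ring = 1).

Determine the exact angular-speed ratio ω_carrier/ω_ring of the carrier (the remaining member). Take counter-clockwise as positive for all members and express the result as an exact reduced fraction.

N_ring = 34 + 2·20 = 74
34(ω_s−ω_c) = −74(ω_r−ω_c),  ω_s=0, ω_r=1
34(0−ω_c) = −74(1−ω_c)  ⇒  108ω_c = 74  ⇒  ω_c = 37/54
ω_c/ω_r = 37/54

37/54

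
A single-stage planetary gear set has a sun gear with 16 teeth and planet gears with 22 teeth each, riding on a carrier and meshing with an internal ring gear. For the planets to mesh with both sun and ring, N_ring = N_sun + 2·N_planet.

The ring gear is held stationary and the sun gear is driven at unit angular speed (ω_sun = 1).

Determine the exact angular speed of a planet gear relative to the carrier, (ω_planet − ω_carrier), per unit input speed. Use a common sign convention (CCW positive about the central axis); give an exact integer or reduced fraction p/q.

N_ring = 16 + 2·22 = 60
16(ω_s−ω_c) = −60(ω_r−ω_c),  ω_r=0, ω_s=1
16(1−ω_c) = −60(0−ω_c)  ⇒  76ω_c = 16  ⇒  ω_c = 4/19
sun–planet: 16·(1−4/19) = −22·(ω_p−ω_c)  ⇒  ω_p−ω_c = −(16/22)·(15/19) = -120/209

-120/209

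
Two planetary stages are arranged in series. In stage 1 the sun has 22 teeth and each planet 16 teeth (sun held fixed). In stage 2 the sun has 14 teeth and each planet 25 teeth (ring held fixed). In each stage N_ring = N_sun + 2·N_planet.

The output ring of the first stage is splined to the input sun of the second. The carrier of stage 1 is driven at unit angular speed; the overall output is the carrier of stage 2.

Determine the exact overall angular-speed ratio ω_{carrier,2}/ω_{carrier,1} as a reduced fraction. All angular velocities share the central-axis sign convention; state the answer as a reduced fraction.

266/1053

Stage 1: N_ring = 22 + 2·16 = 54
Stage 1: 22(ω_s−ω_c) = −54(ω_r−ω_c),  ω_s=0, ω_c=1
Stage 1: ω_r = 1 − (22/54)(0−1) = 38/27
  ⇒ ω_r¹/ω_c¹ = 38/27
Stage 2: N_ring = 14 + 2·25 = 64
Stage 2: 14(ω_s−ω_c) = −64(ω_r−ω_c),  ω_r=0, ω_s=1
Stage 2: 14(1−ω_c) = −64(0−ω_c)  ⇒  78ω_c = 14  ⇒  ω_c = 7/39
  ⇒ ω_c²/ω_s² = 7/39
Coupling ω_s² = ω_r¹ ⇒ overall = 38/27 × 7/39 = 266/1053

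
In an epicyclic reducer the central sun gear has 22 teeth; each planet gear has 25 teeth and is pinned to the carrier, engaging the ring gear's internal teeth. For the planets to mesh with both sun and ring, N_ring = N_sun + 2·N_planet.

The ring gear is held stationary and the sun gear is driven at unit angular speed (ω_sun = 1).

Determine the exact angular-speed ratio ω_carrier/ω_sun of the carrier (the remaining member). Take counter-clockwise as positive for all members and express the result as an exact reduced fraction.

11/47

N_ring = 22 + 2·25 = 72
22(ω_s−ω_c) = −72(ω_r−ω_c),  ω_r=0, ω_s=1
22(1−ω_c) = −72(0−ω_c)  ⇒  94ω_c = 22  ⇒  ω_c = 11/47
ω_c/ω_s = 11/47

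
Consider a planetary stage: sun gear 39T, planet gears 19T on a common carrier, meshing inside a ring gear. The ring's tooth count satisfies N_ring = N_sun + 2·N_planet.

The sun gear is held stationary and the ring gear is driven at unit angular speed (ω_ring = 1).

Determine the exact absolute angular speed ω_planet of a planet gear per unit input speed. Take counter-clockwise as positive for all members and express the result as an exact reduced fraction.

N_ring = 39 + 2·19 = 77
39(ω_s−ω_c) = −77(ω_r−ω_c),  ω_s=0, ω_r=1
39(0−ω_c) = −77(1−ω_c)  ⇒  116ω_c = 77  ⇒  ω_c = 77/116
sun–planet: 39·(0−77/116) = −19·(ω_p−ω_c)  ⇒  ω_p−ω_c = −(39/19)·(-77/116) = 3003/2204
ω_p = 77/116 + 3003/2204 = 77/38

77/38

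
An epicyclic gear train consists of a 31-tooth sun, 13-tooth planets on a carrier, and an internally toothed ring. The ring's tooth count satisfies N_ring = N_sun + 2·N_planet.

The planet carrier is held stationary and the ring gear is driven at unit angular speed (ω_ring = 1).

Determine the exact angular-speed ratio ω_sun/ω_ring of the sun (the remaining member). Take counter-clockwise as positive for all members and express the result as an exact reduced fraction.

N_ring = 31 + 2·13 = 57
31(ω_s−ω_c) = −57(ω_r−ω_c),  ω_c=0, ω_r=1
ω_s = 0 − (57/31)(1−0) = -57/31
ω_s/ω_r = -57/31

-57/31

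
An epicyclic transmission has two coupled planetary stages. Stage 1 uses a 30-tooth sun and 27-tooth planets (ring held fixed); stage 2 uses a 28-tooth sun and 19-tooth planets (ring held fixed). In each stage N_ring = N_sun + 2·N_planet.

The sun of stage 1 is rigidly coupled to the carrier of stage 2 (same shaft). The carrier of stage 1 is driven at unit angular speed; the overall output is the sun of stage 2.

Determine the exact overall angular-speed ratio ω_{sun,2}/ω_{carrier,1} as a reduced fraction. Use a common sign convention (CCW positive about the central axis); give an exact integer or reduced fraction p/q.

Stage 1: N_ring = 30 + 2·27 = 84
Stage 1: 30(ω_s−ω_c) = −84(ω_r−ω_c),  ω_r=0, ω_c=1
Stage 1: ω_s = 1 − (84/30)(0−1) = 19/5
  ⇒ ω_s¹/ω_c¹ = 19/5
Stage 2: N_ring = 28 + 2·19 = 66
Stage 2: 28(ω_s−ω_c) = −66(ω_r−ω_c),  ω_r=0, ω_c=1
Stage 2: ω_s = 1 − (66/28)(0−1) = 47/14
  ⇒ ω_s²/ω_c² = 47/14
Coupling ω_c² = ω_s¹ ⇒ overall = 19/5 × 47/14 = 893/70

893/70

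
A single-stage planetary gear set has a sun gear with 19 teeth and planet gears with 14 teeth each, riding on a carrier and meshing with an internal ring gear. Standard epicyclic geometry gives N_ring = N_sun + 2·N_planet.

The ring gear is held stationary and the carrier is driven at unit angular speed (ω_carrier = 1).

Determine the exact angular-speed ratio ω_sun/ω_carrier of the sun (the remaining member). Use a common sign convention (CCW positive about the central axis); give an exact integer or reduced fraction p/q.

N_ring = 19 + 2·14 = 47
19(ω_s−ω_c) = −47(ω_r−ω_c),  ω_r=0, ω_c=1
ω_s = 1 − (47/19)(0−1) = 66/19
ω_s/ω_c = 66/19

66/19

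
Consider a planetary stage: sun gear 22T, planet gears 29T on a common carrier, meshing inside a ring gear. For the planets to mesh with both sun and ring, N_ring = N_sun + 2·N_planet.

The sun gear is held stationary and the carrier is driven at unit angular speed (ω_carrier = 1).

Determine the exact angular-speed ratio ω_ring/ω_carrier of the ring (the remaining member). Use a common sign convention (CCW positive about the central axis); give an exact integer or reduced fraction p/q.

51/40

N_ring = 22 + 2·29 = 80
22(ω_s−ω_c) = −80(ω_r−ω_c),  ω_s=0, ω_c=1
ω_r = 1 − (22/80)(0−1) = 51/40
ω_r/ω_c = 51/40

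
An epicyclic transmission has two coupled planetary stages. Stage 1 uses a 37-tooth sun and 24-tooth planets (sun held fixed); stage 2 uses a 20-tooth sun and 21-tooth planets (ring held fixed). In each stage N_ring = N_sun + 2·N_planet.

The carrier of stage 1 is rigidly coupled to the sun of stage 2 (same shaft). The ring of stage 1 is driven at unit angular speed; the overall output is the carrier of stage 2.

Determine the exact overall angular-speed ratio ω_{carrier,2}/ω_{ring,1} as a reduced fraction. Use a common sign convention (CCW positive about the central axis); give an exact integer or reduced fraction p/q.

425/2501

Stage 1: N_ring = 37 + 2·24 = 85
Stage 1: 37(ω_s−ω_c) = −85(ω_r−ω_c),  ω_s=0, ω_r=1
Stage 1: 37(0−ω_c) = −85(1−ω_c)  ⇒  122ω_c = 85  ⇒  ω_c = 85/122
  ⇒ ω_c¹/ω_r¹ = 85/122
Stage 2: N_ring = 20 + 2·21 = 62
Stage 2: 20(ω_s−ω_c) = −62(ω_r−ω_c),  ω_r=0, ω_s=1
Stage 2: 20(1−ω_c) = −62(0−ω_c)  ⇒  82ω_c = 20  ⇒  ω_c = 10/41
  ⇒ ω_c²/ω_s² = 10/41
Coupling ω_s² = ω_c¹ ⇒ overall = 85/122 × 10/41 = 425/2501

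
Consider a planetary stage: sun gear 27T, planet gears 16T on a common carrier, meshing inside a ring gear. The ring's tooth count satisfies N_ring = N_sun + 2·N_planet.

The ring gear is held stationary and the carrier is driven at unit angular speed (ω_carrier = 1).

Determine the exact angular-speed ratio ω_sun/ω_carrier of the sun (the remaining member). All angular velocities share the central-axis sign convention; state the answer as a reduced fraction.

N_ring = 27 + 2·16 = 59
27(ω_s−ω_c) = −59(ω_r−ω_c),  ω_r=0, ω_c=1
ω_s = 1 − (59/27)(0−1) = 86/27
ω_s/ω_c = 86/27

86/27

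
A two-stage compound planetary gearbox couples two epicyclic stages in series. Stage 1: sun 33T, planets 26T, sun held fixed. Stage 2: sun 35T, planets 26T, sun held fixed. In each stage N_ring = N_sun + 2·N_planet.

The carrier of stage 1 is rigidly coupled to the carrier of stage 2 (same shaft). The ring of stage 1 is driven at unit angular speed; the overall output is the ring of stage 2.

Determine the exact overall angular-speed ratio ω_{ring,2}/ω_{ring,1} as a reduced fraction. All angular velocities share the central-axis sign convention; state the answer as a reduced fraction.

5185/5133

Stage 1: N_ring = 33 + 2·26 = 85
Stage 1: 33(ω_s−ω_c) = −85(ω_r−ω_c),  ω_s=0, ω_r=1
Stage 1: 33(0−ω_c) = −85(1−ω_c)  ⇒  118ω_c = 85  ⇒  ω_c = 85/118
  ⇒ ω_c¹/ω_r¹ = 85/118
Stage 2: N_ring = 35 + 2·26 = 87
Stage 2: 35(ω_s−ω_c) = −87(ω_r−ω_c),  ω_s=0, ω_c=1
Stage 2: ω_r = 1 − (35/87)(0−1) = 122/87
  ⇒ ω_r²/ω_c² = 122/87
Coupling ω_c² = ω_c¹ ⇒ overall = 85/118 × 122/87 = 5185/5133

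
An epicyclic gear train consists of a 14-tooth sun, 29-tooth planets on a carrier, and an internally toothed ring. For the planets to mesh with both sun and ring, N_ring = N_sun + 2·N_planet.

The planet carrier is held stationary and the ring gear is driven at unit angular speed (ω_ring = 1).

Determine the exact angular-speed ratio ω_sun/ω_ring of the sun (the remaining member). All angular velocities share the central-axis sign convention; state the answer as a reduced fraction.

-36/7

N_ring = 14 + 2·29 = 72
14(ω_s−ω_c) = −72(ω_r−ω_c),  ω_c=0, ω_r=1
ω_s = 0 − (72/14)(1−0) = -36/7
ω_s/ω_r = -36/7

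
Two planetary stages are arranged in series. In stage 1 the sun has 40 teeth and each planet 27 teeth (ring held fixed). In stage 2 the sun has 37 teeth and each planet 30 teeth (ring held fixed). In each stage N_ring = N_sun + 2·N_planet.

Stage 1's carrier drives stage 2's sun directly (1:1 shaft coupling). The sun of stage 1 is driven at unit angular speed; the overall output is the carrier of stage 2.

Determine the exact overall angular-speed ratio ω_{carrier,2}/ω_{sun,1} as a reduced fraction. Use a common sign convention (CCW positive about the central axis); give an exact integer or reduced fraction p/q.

370/4489

Stage 1: N_ring = 40 + 2·27 = 94
Stage 1: 40(ω_s−ω_c) = −94(ω_r−ω_c),  ω_r=0, ω_s=1
Stage 1: 40(1−ω_c) = −94(0−ω_c)  ⇒  134ω_c = 40  ⇒  ω_c = 20/67
  ⇒ ω_c¹/ω_s¹ = 20/67
Stage 2: N_ring = 37 + 2·30 = 97
Stage 2: 37(ω_s−ω_c) = −97(ω_r−ω_c),  ω_r=0, ω_s=1
Stage 2: 37(1−ω_c) = −97(0−ω_c)  ⇒  134ω_c = 37  ⇒  ω_c = 37/134
  ⇒ ω_c²/ω_s² = 37/134
Coupling ω_s² = ω_c¹ ⇒ overall = 20/67 × 37/134 = 370/4489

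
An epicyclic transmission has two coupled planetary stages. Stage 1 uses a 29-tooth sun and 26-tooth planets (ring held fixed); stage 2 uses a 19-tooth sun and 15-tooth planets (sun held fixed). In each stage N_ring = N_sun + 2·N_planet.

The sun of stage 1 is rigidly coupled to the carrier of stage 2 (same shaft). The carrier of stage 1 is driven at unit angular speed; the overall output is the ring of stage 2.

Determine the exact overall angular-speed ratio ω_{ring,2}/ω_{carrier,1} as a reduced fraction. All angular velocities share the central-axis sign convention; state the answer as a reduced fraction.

7480/1421

Stage 1: N_ring = 29 + 2·26 = 81
Stage 1: 29(ω_s−ω_c) = −81(ω_r−ω_c),  ω_r=0, ω_c=1
Stage 1: ω_s = 1 − (81/29)(0−1) = 110/29
  ⇒ ω_s¹/ω_c¹ = 110/29
Stage 2: N_ring = 19 + 2·15 = 49
Stage 2: 19(ω_s−ω_c) = −49(ω_r−ω_c),  ω_s=0, ω_c=1
Stage 2: ω_r = 1 − (19/49)(0−1) = 68/49
  ⇒ ω_r²/ω_c² = 68/49
Coupling ω_c² = ω_s¹ ⇒ overall = 110/29 × 68/49 = 7480/1421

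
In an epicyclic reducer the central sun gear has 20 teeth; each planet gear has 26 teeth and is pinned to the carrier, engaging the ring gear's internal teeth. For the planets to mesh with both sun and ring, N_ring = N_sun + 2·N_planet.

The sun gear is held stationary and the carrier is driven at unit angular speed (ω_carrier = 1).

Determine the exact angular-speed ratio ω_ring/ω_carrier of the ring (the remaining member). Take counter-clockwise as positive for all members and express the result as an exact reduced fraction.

23/18

N_ring = 20 + 2·26 = 72
20(ω_s−ω_c) = −72(ω_r−ω_c),  ω_s=0, ω_c=1
ω_r = 1 − (20/72)(0−1) = 23/18
ω_r/ω_c = 23/18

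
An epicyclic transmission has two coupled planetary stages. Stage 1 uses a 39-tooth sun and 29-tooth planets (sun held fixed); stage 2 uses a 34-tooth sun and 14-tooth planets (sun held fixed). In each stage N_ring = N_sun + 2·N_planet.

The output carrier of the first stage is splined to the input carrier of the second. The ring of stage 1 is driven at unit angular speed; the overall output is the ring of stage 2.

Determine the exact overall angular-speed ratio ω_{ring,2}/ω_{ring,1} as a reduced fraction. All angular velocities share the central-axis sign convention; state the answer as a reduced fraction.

582/527

Stage 1: N_ring = 39 + 2·29 = 97
Stage 1: 39(ω_s−ω_c) = −97(ω_r−ω_c),  ω_s=0, ω_r=1
Stage 1: 39(0−ω_c) = −97(1−ω_c)  ⇒  136ω_c = 97  ⇒  ω_c = 97/136
  ⇒ ω_c¹/ω_r¹ = 97/136
Stage 2: N_ring = 34 + 2·14 = 62
Stage 2: 34(ω_s−ω_c) = −62(ω_r−ω_c),  ω_s=0, ω_c=1
Stage 2: ω_r = 1 − (34/62)(0−1) = 48/31
  ⇒ ω_r²/ω_c² = 48/31
Coupling ω_c² = ω_c¹ ⇒ overall = 97/136 × 48/31 = 582/527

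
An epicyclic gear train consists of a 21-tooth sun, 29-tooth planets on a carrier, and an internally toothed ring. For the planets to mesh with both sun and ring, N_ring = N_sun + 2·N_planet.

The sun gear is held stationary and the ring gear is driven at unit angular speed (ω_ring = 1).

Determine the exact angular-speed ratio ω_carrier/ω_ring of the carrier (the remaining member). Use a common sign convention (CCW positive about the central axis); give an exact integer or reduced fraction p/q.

N_ring = 21 + 2·29 = 79
21(ω_s−ω_c) = −79(ω_r−ω_c),  ω_s=0, ω_r=1
21(0−ω_c) = −79(1−ω_c)  ⇒  100ω_c = 79  ⇒  ω_c = 79/100
ω_c/ω_r = 79/100

79/100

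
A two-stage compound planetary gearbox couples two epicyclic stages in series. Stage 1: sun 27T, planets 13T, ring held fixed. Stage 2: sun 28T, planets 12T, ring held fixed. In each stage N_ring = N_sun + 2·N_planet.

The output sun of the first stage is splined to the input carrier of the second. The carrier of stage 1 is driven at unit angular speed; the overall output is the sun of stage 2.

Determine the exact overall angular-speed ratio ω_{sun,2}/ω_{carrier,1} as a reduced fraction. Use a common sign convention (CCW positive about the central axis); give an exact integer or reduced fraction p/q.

1600/189

Stage 1: N_ring = 27 + 2·13 = 53
Stage 1: 27(ω_s−ω_c) = −53(ω_r−ω_c),  ω_r=0, ω_c=1
Stage 1: ω_s = 1 − (53/27)(0−1) = 80/27
  ⇒ ω_s¹/ω_c¹ = 80/27
Stage 2: N_ring = 28 + 2·12 = 52
Stage 2: 28(ω_s−ω_c) = −52(ω_r−ω_c),  ω_r=0, ω_c=1
Stage 2: ω_s = 1 − (52/28)(0−1) = 20/7
  ⇒ ω_s²/ω_c² = 20/7
Coupling ω_c² = ω_s¹ ⇒ overall = 80/27 × 20/7 = 1600/189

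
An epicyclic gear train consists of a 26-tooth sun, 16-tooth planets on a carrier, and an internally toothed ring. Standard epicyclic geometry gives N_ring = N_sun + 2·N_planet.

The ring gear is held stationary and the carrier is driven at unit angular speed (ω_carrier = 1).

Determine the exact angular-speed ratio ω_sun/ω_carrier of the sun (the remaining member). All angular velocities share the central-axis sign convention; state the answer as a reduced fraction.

42/13

N_ring = 26 + 2·16 = 58
26(ω_s−ω_c) = −58(ω_r−ω_c),  ω_r=0, ω_c=1
ω_s = 1 − (58/26)(0−1) = 42/13
ω_s/ω_c = 42/13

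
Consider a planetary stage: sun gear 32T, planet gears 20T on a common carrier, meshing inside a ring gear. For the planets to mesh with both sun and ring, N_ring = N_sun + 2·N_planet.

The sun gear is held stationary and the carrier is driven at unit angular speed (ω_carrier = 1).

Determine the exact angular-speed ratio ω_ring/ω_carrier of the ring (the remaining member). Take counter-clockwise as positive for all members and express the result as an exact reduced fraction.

13/9

N_ring = 32 + 2·20 = 72
32(ω_s−ω_c) = −72(ω_r−ω_c),  ω_s=0, ω_c=1
ω_r = 1 − (32/72)(0−1) = 13/9
ω_r/ω_c = 13/9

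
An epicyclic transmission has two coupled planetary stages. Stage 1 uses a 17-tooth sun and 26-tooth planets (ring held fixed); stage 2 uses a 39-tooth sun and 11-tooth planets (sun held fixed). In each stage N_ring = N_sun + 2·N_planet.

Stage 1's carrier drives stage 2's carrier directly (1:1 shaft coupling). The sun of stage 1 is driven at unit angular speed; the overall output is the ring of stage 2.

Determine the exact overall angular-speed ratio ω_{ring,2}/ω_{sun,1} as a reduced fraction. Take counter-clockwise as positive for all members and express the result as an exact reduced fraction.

850/2623

Stage 1: N_ring = 17 + 2·26 = 69
Stage 1: 17(ω_s−ω_c) = −69(ω_r−ω_c),  ω_r=0, ω_s=1
Stage 1: 17(1−ω_c) = −69(0−ω_c)  ⇒  86ω_c = 17  ⇒  ω_c = 17/86
  ⇒ ω_c¹/ω_s¹ = 17/86
Stage 2: N_ring = 39 + 2·11 = 61
Stage 2: 39(ω_s−ω_c) = −61(ω_r−ω_c),  ω_s=0, ω_c=1
Stage 2: ω_r = 1 − (39/61)(0−1) = 100/61
  ⇒ ω_r²/ω_c² = 100/61
Coupling ω_c² = ω_c¹ ⇒ overall = 17/86 × 100/61 = 850/2623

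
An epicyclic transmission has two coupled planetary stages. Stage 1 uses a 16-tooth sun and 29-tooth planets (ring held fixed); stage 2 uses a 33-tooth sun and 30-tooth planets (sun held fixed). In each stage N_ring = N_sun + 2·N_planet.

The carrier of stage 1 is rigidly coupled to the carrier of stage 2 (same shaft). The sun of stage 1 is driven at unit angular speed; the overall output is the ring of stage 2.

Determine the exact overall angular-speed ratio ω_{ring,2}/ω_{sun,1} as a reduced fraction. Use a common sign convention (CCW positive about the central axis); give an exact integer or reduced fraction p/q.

Stage 1: N_ring = 16 + 2·29 = 74
Stage 1: 16(ω_s−ω_c) = −74(ω_r−ω_c),  ω_r=0, ω_s=1
Stage 1: 16(1−ω_c) = −74(0−ω_c)  ⇒  90ω_c = 16  ⇒  ω_c = 8/45
  ⇒ ω_c¹/ω_s¹ = 8/45
Stage 2: N_ring = 33 + 2·30 = 93
Stage 2: 33(ω_s−ω_c) = −93(ω_r−ω_c),  ω_s=0, ω_c=1
Stage 2: ω_r = 1 − (33/93)(0−1) = 42/31
  ⇒ ω_r²/ω_c² = 42/31
Coupling ω_c² = ω_c¹ ⇒ overall = 8/45 × 42/31 = 112/465

112/465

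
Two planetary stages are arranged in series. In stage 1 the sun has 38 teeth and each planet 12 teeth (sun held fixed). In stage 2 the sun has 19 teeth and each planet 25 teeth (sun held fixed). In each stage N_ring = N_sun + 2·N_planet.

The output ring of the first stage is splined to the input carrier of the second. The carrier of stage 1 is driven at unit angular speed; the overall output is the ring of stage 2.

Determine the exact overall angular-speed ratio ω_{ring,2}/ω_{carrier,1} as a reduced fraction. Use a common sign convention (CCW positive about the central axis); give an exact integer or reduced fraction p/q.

Stage 1: N_ring = 38 + 2·12 = 62
Stage 1: 38(ω_s−ω_c) = −62(ω_r−ω_c),  ω_s=0, ω_c=1
Stage 1: ω_r = 1 − (38/62)(0−1) = 50/31
  ⇒ ω_r¹/ω_c¹ = 50/31
Stage 2: N_ring = 19 + 2·25 = 69
Stage 2: 19(ω_s−ω_c) = −69(ω_r−ω_c),  ω_s=0, ω_c=1
Stage 2: ω_r = 1 − (19/69)(0−1) = 88/69
  ⇒ ω_r²/ω_c² = 88/69
Coupling ω_c² = ω_r¹ ⇒ overall = 50/31 × 88/69 = 4400/2139

4400/2139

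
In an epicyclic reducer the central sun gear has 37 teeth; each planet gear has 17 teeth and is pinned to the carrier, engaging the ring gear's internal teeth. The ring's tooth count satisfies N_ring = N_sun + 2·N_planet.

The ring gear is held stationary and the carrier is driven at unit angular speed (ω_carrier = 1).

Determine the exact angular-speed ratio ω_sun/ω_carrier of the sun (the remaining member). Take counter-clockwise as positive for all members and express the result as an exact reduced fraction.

108/37

N_ring = 37 + 2·17 = 71
37(ω_s−ω_c) = −71(ω_r−ω_c),  ω_r=0, ω_c=1
ω_s = 1 − (71/37)(0−1) = 108/37
ω_s/ω_c = 108/37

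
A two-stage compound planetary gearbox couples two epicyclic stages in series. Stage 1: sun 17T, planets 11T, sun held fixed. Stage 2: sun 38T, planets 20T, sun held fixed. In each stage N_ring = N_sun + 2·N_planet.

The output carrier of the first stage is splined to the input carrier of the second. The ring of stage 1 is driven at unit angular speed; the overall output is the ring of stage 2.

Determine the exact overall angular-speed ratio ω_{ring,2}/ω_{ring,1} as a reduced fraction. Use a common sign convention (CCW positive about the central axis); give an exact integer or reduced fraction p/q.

Stage 1: N_ring = 17 + 2·11 = 39
Stage 1: 17(ω_s−ω_c) = −39(ω_r−ω_c),  ω_s=0, ω_r=1
Stage 1: 17(0−ω_c) = −39(1−ω_c)  ⇒  56ω_c = 39  ⇒  ω_c = 39/56
  ⇒ ω_c¹/ω_r¹ = 39/56
Stage 2: N_ring = 38 + 2·20 = 78
Stage 2: 38(ω_s−ω_c) = −78(ω_r−ω_c),  ω_s=0, ω_c=1
Stage 2: ω_r = 1 − (38/78)(0−1) = 58/39
  ⇒ ω_r²/ω_c² = 58/39
Coupling ω_c² = ω_c¹ ⇒ overall = 39/56 × 58/39 = 29/28

29/28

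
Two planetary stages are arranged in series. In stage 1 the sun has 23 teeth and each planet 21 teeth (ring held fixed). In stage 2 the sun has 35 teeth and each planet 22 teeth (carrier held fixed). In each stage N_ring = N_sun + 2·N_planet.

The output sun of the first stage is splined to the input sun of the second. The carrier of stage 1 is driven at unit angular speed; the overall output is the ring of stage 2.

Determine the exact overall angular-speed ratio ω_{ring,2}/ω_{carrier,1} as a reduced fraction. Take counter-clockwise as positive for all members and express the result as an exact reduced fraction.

-3080/1817

Stage 1: N_ring = 23 + 2·21 = 65
Stage 1: 23(ω_s−ω_c) = −65(ω_r−ω_c),  ω_r=0, ω_c=1
Stage 1: ω_s = 1 − (65/23)(0−1) = 88/23
  ⇒ ω_s¹/ω_c¹ = 88/23
Stage 2: N_ring = 35 + 2·22 = 79
Stage 2: 35(ω_s−ω_c) = −79(ω_r−ω_c),  ω_c=0, ω_s=1
Stage 2: ω_r = 0 − (35/79)(1−0) = -35/79
  ⇒ ω_r²/ω_s² = -35/79
Coupling ω_s² = ω_s¹ ⇒ overall = 88/23 × -35/79 = -3080/1817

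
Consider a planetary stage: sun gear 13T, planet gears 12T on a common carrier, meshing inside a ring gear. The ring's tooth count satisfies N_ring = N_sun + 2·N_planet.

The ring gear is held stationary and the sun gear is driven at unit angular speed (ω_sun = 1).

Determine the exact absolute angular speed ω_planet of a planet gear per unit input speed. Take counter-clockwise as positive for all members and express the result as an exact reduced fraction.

N_ring = 13 + 2·12 = 37
13(ω_s−ω_c) = −37(ω_r−ω_c),  ω_r=0, ω_s=1
13(1−ω_c) = −37(0−ω_c)  ⇒  50ω_c = 13  ⇒  ω_c = 13/50
sun–planet: 13·(1−13/50) = −12·(ω_p−ω_c)  ⇒  ω_p−ω_c = −(13/12)·(37/50) = -481/600
ω_p = 13/50 − 481/600 = -13/24

-13/24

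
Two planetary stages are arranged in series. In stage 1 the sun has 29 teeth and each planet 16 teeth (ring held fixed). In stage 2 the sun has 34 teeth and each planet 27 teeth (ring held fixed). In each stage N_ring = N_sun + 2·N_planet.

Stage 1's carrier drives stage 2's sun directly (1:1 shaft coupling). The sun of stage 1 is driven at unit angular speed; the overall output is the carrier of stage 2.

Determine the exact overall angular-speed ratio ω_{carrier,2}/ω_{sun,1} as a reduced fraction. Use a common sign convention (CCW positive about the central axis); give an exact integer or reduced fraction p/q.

Stage 1: N_ring = 29 + 2·16 = 61
Stage 1: 29(ω_s−ω_c) = −61(ω_r−ω_c),  ω_r=0, ω_s=1
Stage 1: 29(1−ω_c) = −61(0−ω_c)  ⇒  90ω_c = 29  ⇒  ω_c = 29/90
  ⇒ ω_c¹/ω_s¹ = 29/90
Stage 2: N_ring = 34 + 2·27 = 88
Stage 2: 34(ω_s−ω_c) = −88(ω_r−ω_c),  ω_r=0, ω_s=1
Stage 2: 34(1−ω_c) = −88(0−ω_c)  ⇒  122ω_c = 34  ⇒  ω_c = 17/61
  ⇒ ω_c²/ω_s² = 17/61
Coupling ω_s² = ω_c¹ ⇒ overall = 29/90 × 17/61 = 493/5490

493/5490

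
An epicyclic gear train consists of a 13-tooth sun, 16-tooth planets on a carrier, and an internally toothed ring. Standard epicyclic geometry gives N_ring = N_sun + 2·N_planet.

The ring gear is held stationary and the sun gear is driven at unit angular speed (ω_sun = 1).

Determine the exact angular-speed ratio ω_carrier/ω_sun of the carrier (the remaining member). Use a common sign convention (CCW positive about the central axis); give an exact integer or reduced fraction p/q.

13/58

N_ring = 13 + 2·16 = 45
13(ω_s−ω_c) = −45(ω_r−ω_c),  ω_r=0, ω_s=1
13(1−ω_c) = −45(0−ω_c)  ⇒  58ω_c = 13  ⇒  ω_c = 13/58
ω_c/ω_s = 13/58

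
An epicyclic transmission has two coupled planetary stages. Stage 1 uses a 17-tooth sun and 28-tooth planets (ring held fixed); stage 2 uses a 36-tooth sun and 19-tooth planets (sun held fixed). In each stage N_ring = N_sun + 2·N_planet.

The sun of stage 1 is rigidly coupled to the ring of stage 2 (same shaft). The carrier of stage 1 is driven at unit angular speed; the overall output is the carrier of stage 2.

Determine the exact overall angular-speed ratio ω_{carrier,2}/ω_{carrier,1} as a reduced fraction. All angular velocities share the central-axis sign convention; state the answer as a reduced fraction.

666/187

Stage 1: N_ring = 17 + 2·28 = 73
Stage 1: 17(ω_s−ω_c) = −73(ω_r−ω_c),  ω_r=0, ω_c=1
Stage 1: ω_s = 1 − (73/17)(0−1) = 90/17
  ⇒ ω_s¹/ω_c¹ = 90/17
Stage 2: N_ring = 36 + 2·19 = 74
Stage 2: 36(ω_s−ω_c) = −74(ω_r−ω_c),  ω_s=0, ω_r=1
Stage 2: 36(0−ω_c) = −74(1−ω_c)  ⇒  110ω_c = 74  ⇒  ω_c = 37/55
  ⇒ ω_c²/ω_r² = 37/55
Coupling ω_r² = ω_s¹ ⇒ overall = 90/17 × 37/55 = 666/187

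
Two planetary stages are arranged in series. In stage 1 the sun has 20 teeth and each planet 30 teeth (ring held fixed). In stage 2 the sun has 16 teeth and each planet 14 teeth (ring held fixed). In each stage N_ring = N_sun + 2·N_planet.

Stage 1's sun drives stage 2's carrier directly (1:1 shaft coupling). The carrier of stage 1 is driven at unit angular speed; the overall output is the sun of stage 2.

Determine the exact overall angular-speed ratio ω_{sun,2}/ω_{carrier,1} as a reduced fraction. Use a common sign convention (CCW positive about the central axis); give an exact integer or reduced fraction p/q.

Stage 1: N_ring = 20 + 2·30 = 80
Stage 1: 20(ω_s−ω_c) = −80(ω_r−ω_c),  ω_r=0, ω_c=1
Stage 1: ω_s = 1 − (80/20)(0−1) = 5
  ⇒ ω_s¹/ω_c¹ = 5
Stage 2: N_ring = 16 + 2·14 = 44
Stage 2: 16(ω_s−ω_c) = −44(ω_r−ω_c),  ω_r=0, ω_c=1
Stage 2: ω_s = 1 − (44/16)(0−1) = 15/4
  ⇒ ω_s²/ω_c² = 15/4
Coupling ω_c² = ω_s¹ ⇒ overall = 5 × 15/4 = 75/4

75/4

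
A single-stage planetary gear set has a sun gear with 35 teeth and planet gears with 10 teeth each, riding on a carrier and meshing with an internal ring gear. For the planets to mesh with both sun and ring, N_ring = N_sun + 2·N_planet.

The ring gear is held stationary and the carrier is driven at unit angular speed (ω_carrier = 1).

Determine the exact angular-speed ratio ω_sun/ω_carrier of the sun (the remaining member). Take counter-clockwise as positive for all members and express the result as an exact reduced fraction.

N_ring = 35 + 2·10 = 55
35(ω_s−ω_c) = −55(ω_r−ω_c),  ω_r=0, ω_c=1
ω_s = 1 − (55/35)(0−1) = 18/7
ω_s/ω_c = 18/7

18/7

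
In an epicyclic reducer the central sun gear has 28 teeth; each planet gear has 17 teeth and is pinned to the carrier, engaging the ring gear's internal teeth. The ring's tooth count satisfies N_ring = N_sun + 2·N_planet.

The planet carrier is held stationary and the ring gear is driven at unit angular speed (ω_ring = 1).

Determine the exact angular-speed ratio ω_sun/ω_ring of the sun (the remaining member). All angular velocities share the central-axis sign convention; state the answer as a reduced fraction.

N_ring = 28 + 2·17 = 62
28(ω_s−ω_c) = −62(ω_r−ω_c),  ω_c=0, ω_r=1
ω_s = 0 − (62/28)(1−0) = -31/14
ω_s/ω_r = -31/14

-31/14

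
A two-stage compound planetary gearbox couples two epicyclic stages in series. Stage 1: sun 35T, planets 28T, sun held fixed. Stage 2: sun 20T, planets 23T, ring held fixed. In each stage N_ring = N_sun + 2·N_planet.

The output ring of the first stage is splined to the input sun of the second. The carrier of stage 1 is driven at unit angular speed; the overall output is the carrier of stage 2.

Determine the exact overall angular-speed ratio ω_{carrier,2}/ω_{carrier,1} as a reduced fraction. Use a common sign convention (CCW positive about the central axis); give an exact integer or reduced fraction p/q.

Stage 1: N_ring = 35 + 2·28 = 91
Stage 1: 35(ω_s−ω_c) = −91(ω_r−ω_c),  ω_s=0, ω_c=1
Stage 1: ω_r = 1 − (35/91)(0−1) = 18/13
  ⇒ ω_r¹/ω_c¹ = 18/13
Stage 2: N_ring = 20 + 2·23 = 66
Stage 2: 20(ω_s−ω_c) = −66(ω_r−ω_c),  ω_r=0, ω_s=1
Stage 2: 20(1−ω_c) = −66(0−ω_c)  ⇒  86ω_c = 20  ⇒  ω_c = 10/43
  ⇒ ω_c²/ω_s² = 10/43
Coupling ω_s² = ω_r¹ ⇒ overall = 18/13 × 10/43 = 180/559

180/559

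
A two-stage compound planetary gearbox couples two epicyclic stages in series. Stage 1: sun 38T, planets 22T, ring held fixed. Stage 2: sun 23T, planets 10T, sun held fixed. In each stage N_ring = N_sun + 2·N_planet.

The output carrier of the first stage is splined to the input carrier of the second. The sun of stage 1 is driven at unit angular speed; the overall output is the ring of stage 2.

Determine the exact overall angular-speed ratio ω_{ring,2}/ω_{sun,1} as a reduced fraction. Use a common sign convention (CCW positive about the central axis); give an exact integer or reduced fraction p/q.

209/430

Stage 1: N_ring = 38 + 2·22 = 82
Stage 1: 38(ω_s−ω_c) = −82(ω_r−ω_c),  ω_r=0, ω_s=1
Stage 1: 38(1−ω_c) = −82(0−ω_c)  ⇒  120ω_c = 38  ⇒  ω_c = 19/60
  ⇒ ω_c¹/ω_s¹ = 19/60
Stage 2: N_ring = 23 + 2·10 = 43
Stage 2: 23(ω_s−ω_c) = −43(ω_r−ω_c),  ω_s=0, ω_c=1
Stage 2: ω_r = 1 − (23/43)(0−1) = 66/43
  ⇒ ω_r²/ω_c² = 66/43
Coupling ω_c² = ω_c¹ ⇒ overall = 19/60 × 66/43 = 209/430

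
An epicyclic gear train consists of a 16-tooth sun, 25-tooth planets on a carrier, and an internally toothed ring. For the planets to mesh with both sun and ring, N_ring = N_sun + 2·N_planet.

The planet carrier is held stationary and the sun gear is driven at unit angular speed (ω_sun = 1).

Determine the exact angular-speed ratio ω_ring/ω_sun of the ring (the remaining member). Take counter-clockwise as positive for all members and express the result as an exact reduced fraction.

-8/33

N_ring = 16 + 2·25 = 66
16(ω_s−ω_c) = −66(ω_r−ω_c),  ω_c=0, ω_s=1
ω_r = 0 − (16/66)(1−0) = -8/33
ω_r/ω_s = -8/33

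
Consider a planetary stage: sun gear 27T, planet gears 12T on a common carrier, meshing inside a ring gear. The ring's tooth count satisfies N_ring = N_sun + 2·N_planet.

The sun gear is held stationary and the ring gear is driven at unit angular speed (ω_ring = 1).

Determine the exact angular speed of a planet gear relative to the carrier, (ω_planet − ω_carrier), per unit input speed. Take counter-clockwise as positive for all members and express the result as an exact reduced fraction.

153/104

N_ring = 27 + 2·12 = 51
27(ω_s−ω_c) = −51(ω_r−ω_c),  ω_s=0, ω_r=1
27(0−ω_c) = −51(1−ω_c)  ⇒  78ω_c = 51  ⇒  ω_c = 17/26
sun–planet: 27·(0−17/26) = −12·(ω_p−ω_c)  ⇒  ω_p−ω_c = −(27/12)·(-17/26) = 153/104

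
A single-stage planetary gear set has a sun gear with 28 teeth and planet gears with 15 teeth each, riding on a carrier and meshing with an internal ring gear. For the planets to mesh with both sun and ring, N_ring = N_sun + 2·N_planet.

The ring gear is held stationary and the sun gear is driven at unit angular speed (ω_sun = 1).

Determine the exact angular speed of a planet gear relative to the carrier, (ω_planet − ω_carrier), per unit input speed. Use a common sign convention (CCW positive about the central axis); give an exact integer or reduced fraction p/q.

-812/645

N_ring = 28 + 2·15 = 58
28(ω_s−ω_c) = −58(ω_r−ω_c),  ω_r=0, ω_s=1
28(1−ω_c) = −58(0−ω_c)  ⇒  86ω_c = 28  ⇒  ω_c = 14/43
sun–planet: 28·(1−14/43) = −15·(ω_p−ω_c)  ⇒  ω_p−ω_c = −(28/15)·(29/43) = -812/645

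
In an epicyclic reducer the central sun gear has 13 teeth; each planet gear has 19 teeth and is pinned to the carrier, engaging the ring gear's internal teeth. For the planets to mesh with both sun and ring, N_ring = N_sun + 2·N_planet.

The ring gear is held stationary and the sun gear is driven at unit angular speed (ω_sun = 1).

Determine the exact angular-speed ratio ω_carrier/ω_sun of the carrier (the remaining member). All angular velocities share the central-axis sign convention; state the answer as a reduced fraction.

13/64

N_ring = 13 + 2·19 = 51
13(ω_s−ω_c) = −51(ω_r−ω_c),  ω_r=0, ω_s=1
13(1−ω_c) = −51(0−ω_c)  ⇒  64ω_c = 13  ⇒  ω_c = 13/64
ω_c/ω_s = 13/64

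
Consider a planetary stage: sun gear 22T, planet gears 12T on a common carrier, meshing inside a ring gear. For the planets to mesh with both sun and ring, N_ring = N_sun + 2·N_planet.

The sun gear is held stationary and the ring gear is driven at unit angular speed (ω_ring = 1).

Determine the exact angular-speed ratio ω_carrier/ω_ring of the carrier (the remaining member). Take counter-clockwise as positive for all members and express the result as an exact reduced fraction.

23/34

N_ring = 22 + 2·12 = 46
22(ω_s−ω_c) = −46(ω_r−ω_c),  ω_s=0, ω_r=1
22(0−ω_c) = −46(1−ω_c)  ⇒  68ω_c = 46  ⇒  ω_c = 23/34
ω_c/ω_r = 23/34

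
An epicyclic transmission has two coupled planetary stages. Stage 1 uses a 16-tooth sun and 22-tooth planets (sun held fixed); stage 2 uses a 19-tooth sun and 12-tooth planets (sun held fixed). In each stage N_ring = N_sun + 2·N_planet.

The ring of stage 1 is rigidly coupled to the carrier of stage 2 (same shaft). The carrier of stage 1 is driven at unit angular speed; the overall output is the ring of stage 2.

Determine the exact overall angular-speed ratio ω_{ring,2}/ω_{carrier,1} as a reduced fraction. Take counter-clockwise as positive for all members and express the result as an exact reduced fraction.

1178/645

Stage 1: N_ring = 16 + 2·22 = 60
Stage 1: 16(ω_s−ω_c) = −60(ω_r−ω_c),  ω_s=0, ω_c=1
Stage 1: ω_r = 1 − (16/60)(0−1) = 19/15
  ⇒ ω_r¹/ω_c¹ = 19/15
Stage 2: N_ring = 19 + 2·12 = 43
Stage 2: 19(ω_s−ω_c) = −43(ω_r−ω_c),  ω_s=0, ω_c=1
Stage 2: ω_r = 1 − (19/43)(0−1) = 62/43
  ⇒ ω_r²/ω_c² = 62/43
Coupling ω_c² = ω_r¹ ⇒ overall = 19/15 × 62/43 = 1178/645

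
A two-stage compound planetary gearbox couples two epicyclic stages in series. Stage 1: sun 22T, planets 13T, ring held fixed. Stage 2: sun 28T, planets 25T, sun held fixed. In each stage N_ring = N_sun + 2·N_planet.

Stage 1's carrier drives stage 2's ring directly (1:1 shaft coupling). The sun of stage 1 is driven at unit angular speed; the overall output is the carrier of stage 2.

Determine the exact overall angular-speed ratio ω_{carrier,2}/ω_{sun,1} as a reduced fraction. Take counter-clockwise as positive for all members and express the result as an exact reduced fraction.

Stage 1: N_ring = 22 + 2·13 = 48
Stage 1: 22(ω_s−ω_c) = −48(ω_r−ω_c),  ω_r=0, ω_s=1
Stage 1: 22(1−ω_c) = −48(0−ω_c)  ⇒  70ω_c = 22  ⇒  ω_c = 11/35
  ⇒ ω_c¹/ω_s¹ = 11/35
Stage 2: N_ring = 28 + 2·25 = 78
Stage 2: 28(ω_s−ω_c) = −78(ω_r−ω_c),  ω_s=0, ω_r=1
Stage 2: 28(0−ω_c) = −78(1−ω_c)  ⇒  106ω_c = 78  ⇒  ω_c = 39/53
  ⇒ ω_c²/ω_r² = 39/53
Coupling ω_r² = ω_c¹ ⇒ overall = 11/35 × 39/53 = 429/1855

429/1855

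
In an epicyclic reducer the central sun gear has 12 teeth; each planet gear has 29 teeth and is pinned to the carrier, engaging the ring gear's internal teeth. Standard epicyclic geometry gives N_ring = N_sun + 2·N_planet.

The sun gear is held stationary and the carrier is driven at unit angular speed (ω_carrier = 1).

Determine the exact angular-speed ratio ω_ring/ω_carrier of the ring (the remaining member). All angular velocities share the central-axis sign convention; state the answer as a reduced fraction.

41/35

N_ring = 12 + 2·29 = 70
12(ω_s−ω_c) = −70(ω_r−ω_c),  ω_s=0, ω_c=1
ω_r = 1 − (12/70)(0−1) = 41/35
ω_r/ω_c = 41/35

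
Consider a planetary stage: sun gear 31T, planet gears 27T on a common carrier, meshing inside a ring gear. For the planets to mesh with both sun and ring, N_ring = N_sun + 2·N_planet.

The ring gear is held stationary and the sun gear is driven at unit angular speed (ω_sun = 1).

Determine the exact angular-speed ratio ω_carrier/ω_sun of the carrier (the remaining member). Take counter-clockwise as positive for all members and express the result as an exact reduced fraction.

N_ring = 31 + 2·27 = 85
31(ω_s−ω_c) = −85(ω_r−ω_c),  ω_r=0, ω_s=1
31(1−ω_c) = −85(0−ω_c)  ⇒  116ω_c = 31  ⇒  ω_c = 31/116
ω_c/ω_s = 31/116

31/116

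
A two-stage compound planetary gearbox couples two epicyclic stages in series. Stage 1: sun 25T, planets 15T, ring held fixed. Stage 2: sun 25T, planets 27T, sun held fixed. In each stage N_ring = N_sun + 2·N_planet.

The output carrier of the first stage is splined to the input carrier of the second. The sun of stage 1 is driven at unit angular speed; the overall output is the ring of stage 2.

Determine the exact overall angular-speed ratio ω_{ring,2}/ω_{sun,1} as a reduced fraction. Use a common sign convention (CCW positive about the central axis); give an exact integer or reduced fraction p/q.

Stage 1: N_ring = 25 + 2·15 = 55
Stage 1: 25(ω_s−ω_c) = −55(ω_r−ω_c),  ω_r=0, ω_s=1
Stage 1: 25(1−ω_c) = −55(0−ω_c)  ⇒  80ω_c = 25  ⇒  ω_c = 5/16
  ⇒ ω_c¹/ω_s¹ = 5/16
Stage 2: N_ring = 25 + 2·27 = 79
Stage 2: 25(ω_s−ω_c) = −79(ω_r−ω_c),  ω_s=0, ω_c=1
Stage 2: ω_r = 1 − (25/79)(0−1) = 104/79
  ⇒ ω_r²/ω_c² = 104/79
Coupling ω_c² = ω_c¹ ⇒ overall = 5/16 × 104/79 = 65/158

65/158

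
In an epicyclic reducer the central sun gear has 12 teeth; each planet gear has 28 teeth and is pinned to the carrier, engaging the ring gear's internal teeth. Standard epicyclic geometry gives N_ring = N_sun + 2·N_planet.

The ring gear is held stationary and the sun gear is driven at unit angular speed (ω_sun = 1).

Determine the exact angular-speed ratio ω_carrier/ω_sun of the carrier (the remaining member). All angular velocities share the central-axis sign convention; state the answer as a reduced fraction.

3/20

N_ring = 12 + 2·28 = 68
12(ω_s−ω_c) = −68(ω_r−ω_c),  ω_r=0, ω_s=1
12(1−ω_c) = −68(0−ω_c)  ⇒  80ω_c = 12  ⇒  ω_c = 3/20
ω_c/ω_s = 3/20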